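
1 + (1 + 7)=9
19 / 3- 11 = -14 / 3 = -4.67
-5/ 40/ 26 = -1/ 208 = -0.00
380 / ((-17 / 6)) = -2280 / 17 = -134.12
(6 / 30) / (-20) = -1 / 100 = -0.01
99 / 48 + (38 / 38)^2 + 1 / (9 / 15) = 227 / 48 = 4.73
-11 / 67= -0.16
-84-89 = -173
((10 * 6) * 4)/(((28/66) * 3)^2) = 7260/49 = 148.16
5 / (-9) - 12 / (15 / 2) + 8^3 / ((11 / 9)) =206293 / 495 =416.75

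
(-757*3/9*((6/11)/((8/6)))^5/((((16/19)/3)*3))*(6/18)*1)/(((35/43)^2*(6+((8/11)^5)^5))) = -117384331912740379976339037450087/407755349007655669519639841612800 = -0.29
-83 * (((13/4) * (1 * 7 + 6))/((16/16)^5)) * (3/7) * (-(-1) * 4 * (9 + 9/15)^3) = -4653821952/875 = -5318653.66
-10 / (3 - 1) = -5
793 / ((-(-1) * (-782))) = -793 / 782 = -1.01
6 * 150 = 900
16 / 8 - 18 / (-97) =2.19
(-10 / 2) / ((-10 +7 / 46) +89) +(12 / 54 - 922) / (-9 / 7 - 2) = 211392542 / 753687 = 280.48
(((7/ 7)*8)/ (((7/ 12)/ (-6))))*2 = -1152/ 7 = -164.57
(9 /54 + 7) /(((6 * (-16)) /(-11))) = 473 /576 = 0.82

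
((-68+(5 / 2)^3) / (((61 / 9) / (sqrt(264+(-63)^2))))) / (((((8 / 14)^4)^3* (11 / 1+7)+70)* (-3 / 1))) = 17398498011657* sqrt(4233) / 472965741851504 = 2.39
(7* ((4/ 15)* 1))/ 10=14/ 75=0.19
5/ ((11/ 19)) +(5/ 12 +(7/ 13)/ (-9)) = 46297/ 5148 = 8.99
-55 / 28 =-1.96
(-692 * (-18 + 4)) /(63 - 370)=-9688 /307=-31.56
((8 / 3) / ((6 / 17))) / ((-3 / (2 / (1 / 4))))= -544 / 27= -20.15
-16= -16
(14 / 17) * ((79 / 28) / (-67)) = -79 / 2278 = -0.03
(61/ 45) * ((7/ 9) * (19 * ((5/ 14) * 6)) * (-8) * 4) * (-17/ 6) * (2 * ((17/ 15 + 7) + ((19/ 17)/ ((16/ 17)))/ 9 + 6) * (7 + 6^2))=17403778118/ 3645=4774699.07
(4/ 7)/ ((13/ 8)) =32/ 91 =0.35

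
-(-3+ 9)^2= -36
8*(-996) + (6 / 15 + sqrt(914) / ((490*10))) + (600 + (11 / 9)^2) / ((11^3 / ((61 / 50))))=-42946774199 / 5390550 + sqrt(914) / 4900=-7967.04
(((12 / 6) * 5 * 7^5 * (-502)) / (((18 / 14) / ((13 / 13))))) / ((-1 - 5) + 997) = -590597980 / 8919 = -66217.96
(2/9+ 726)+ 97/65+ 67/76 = 32393383/44460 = 728.60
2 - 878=-876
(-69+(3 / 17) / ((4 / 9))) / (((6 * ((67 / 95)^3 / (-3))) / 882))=1763847579375 / 20451884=86243.77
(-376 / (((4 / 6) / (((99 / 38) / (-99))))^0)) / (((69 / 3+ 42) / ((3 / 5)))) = -1128 / 325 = -3.47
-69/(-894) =23/298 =0.08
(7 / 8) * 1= 7 / 8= 0.88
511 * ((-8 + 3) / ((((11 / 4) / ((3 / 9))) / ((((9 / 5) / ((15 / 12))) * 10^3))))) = -4905600 / 11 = -445963.64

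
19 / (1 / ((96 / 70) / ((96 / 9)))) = 2.44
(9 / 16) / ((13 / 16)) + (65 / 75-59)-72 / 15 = -12137 / 195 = -62.24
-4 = -4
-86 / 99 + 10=904 / 99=9.13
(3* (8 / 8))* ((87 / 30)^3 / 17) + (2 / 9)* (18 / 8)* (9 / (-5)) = 3.40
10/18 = 5/9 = 0.56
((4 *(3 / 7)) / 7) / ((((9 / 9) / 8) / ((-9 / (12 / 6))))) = -8.82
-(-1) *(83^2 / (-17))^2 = 47458321 / 289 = 164215.64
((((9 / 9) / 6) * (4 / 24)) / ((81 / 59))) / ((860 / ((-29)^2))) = 49619 / 2507760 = 0.02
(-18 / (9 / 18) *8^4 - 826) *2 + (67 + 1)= -296496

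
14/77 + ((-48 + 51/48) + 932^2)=152869595/176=868577.24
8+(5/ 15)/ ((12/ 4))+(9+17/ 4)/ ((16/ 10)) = 4721/ 288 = 16.39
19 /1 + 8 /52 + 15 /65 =252 /13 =19.38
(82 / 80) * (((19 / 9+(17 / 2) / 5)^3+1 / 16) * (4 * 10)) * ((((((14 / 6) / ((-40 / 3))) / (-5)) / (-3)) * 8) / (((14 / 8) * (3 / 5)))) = -3312731899 / 16402500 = -201.97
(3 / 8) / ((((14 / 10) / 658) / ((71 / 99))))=16685 / 132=126.40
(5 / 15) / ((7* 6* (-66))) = -1 / 8316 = -0.00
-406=-406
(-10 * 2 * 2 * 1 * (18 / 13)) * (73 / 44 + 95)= -765540 / 143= -5353.43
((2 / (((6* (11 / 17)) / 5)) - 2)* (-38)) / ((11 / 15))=-3610 / 121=-29.83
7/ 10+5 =5.70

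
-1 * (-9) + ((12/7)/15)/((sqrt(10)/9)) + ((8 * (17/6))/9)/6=9.75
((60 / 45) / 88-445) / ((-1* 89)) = 29369 / 5874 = 5.00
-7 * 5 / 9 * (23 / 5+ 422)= -1659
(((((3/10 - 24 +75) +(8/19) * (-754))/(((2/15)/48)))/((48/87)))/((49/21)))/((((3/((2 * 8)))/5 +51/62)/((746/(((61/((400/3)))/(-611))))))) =165786221418896000/1922781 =86222102995.03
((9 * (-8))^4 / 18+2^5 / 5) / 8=933124 / 5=186624.80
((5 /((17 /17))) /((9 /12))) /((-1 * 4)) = -5 /3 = -1.67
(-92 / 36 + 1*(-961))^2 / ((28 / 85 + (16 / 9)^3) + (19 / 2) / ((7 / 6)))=402715192320 / 6112009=65889.17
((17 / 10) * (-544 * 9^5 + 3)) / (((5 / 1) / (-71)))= 38772042171 / 50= 775440843.42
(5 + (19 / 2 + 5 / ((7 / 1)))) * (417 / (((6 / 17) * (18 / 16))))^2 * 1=3171580792 / 189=16780850.75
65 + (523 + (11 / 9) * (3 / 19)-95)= 493.19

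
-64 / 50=-32 / 25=-1.28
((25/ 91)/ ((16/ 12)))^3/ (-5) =-0.00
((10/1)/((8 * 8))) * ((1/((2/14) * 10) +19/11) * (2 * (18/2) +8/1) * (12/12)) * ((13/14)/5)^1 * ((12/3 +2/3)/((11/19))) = 285779/19360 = 14.76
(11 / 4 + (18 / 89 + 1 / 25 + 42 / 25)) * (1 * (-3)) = -124749 / 8900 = -14.02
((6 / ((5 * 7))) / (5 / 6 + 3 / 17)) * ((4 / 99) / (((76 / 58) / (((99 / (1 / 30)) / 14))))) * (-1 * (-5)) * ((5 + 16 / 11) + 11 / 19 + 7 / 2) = 167452380 / 2863091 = 58.49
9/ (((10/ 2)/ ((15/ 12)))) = 9/ 4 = 2.25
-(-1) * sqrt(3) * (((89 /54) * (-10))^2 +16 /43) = 8526739 * sqrt(3) /31347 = 471.14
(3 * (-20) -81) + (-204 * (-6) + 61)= 1144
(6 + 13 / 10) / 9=73 / 90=0.81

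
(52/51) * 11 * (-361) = -206492/51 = -4048.86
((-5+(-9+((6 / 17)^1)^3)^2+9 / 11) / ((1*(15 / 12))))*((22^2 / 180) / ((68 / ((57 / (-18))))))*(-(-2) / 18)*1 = -4219007725933 / 4985614876950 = -0.85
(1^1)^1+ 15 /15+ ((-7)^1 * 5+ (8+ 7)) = -18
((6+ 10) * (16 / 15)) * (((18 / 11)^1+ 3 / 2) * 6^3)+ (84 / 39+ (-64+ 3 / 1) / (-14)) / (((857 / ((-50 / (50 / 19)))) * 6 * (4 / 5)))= 793473860093 / 68628560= 11561.86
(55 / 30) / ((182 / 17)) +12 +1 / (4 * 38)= 505331 / 41496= 12.18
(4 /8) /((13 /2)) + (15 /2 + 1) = 8.58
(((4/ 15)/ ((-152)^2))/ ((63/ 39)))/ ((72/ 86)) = 559/ 65499840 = 0.00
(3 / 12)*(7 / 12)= 7 / 48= 0.15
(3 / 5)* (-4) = -12 / 5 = -2.40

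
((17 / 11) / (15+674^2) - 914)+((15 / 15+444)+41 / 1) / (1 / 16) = 2017105487 / 293953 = 6862.00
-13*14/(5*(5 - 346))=182/1705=0.11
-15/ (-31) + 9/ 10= 429/ 310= 1.38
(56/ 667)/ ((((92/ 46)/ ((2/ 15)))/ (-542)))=-30352/ 10005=-3.03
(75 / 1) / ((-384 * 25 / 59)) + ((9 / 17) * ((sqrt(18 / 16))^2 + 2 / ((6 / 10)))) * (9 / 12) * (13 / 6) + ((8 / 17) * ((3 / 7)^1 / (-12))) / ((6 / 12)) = 50889 / 15232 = 3.34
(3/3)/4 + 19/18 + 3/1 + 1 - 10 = -169/36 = -4.69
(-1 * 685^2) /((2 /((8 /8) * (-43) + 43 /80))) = 318791465 /32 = 9962233.28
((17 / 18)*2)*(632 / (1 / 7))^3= 1471954129408 / 9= 163550458823.11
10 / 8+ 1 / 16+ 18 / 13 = 561 / 208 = 2.70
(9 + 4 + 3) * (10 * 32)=5120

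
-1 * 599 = -599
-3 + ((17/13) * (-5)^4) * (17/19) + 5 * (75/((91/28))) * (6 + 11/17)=6278528/4199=1495.24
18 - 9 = 9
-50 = -50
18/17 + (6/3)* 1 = 52/17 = 3.06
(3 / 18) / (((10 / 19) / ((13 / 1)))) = 247 / 60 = 4.12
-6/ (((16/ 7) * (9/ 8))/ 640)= -4480/ 3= -1493.33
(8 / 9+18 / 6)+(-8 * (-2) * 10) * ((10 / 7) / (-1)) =-14155 / 63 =-224.68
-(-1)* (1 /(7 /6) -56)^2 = 148996 /49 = 3040.73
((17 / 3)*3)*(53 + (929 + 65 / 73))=1219767 / 73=16709.14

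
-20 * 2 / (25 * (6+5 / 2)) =-0.19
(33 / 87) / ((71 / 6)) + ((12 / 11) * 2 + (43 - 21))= 548420 / 22649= 24.21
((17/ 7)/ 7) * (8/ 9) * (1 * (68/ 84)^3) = 668168/ 4084101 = 0.16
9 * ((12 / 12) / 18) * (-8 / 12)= -0.33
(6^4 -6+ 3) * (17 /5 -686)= -4413009 /5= -882601.80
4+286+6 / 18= 871 / 3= 290.33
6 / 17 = 0.35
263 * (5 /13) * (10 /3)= 13150 /39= 337.18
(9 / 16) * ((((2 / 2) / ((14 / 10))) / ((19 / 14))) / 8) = 0.04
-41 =-41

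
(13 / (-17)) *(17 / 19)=-0.68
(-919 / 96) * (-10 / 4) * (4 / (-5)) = -919 / 48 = -19.15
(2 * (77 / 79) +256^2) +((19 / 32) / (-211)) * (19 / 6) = 209750770457 / 3200448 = 65537.94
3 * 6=18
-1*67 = -67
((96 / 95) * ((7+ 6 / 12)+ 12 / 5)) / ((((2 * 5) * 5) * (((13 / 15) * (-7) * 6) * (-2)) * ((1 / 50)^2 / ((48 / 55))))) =10368 / 1729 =6.00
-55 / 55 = -1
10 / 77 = 0.13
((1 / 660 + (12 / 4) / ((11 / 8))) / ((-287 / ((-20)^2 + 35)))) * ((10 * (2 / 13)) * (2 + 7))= -170955 / 3731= -45.82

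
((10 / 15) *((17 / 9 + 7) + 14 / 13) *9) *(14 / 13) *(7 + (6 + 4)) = 555016 / 507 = 1094.71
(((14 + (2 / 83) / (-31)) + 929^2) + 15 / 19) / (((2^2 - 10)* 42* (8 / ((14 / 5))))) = -21096104171 / 17599320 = -1198.69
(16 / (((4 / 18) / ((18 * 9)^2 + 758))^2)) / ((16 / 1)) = 14764437081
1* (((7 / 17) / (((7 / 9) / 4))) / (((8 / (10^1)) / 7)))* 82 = 25830 / 17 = 1519.41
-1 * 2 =-2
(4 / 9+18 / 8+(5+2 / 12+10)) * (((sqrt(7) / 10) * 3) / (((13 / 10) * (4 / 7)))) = 4501 * sqrt(7) / 624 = 19.08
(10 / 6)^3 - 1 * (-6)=287 / 27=10.63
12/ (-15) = -0.80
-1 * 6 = -6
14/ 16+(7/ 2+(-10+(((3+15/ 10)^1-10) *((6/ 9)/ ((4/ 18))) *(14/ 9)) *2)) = -1367/ 24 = -56.96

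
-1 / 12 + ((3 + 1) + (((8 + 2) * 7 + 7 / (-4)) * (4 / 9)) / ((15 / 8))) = 3617 / 180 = 20.09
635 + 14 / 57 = 36209 / 57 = 635.25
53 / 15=3.53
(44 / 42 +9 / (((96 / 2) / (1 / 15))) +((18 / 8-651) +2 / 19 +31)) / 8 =-19681381 / 255360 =-77.07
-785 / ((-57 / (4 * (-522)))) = -546360 / 19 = -28755.79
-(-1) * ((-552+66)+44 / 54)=-13100 / 27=-485.19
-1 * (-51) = 51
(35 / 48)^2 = 1225 / 2304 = 0.53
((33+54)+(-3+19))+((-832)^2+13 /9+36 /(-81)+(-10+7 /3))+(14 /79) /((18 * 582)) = 286483538581 /413802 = 692320.33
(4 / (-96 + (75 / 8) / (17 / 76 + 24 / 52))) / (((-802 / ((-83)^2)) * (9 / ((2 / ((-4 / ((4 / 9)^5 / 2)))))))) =-4775785472 / 23752786850019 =-0.00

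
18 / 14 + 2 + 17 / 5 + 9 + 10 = 25.69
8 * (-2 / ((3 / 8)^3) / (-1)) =8192 / 27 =303.41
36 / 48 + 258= 1035 / 4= 258.75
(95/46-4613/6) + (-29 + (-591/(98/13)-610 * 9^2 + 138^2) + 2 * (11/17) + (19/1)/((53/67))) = -190178427769/6092562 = -31214.85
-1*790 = -790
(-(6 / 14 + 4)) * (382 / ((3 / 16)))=-9022.48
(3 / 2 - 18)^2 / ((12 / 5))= 113.44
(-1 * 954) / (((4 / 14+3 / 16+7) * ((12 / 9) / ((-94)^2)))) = -26225248 / 31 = -845975.74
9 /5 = 1.80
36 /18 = 2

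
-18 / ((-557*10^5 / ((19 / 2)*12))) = 513 / 13925000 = 0.00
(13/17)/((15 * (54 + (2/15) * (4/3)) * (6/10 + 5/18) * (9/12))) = 2340/1637117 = 0.00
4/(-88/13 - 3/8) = -416/743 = -0.56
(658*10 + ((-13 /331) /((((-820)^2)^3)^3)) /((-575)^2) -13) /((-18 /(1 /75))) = -20192032768178328243157243524783263136645119999999999999999999987 /4150943236948491415907153762518258753536000000000000000000000000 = -4.86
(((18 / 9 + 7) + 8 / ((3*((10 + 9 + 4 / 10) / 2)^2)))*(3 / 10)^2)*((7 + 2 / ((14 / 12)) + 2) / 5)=2293587 / 1317260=1.74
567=567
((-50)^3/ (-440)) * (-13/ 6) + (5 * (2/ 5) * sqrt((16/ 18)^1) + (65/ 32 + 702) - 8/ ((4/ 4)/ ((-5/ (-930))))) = 4 * sqrt(2)/ 3 + 965253/ 10912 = 90.34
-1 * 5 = -5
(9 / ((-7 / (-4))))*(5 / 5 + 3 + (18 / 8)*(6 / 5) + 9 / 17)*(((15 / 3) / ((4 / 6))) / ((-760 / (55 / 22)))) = -33183 / 36176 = -0.92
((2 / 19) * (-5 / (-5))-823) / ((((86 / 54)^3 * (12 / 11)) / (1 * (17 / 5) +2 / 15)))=-3986990667 / 6042532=-659.82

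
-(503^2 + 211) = -253220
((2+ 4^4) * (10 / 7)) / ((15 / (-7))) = -172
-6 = -6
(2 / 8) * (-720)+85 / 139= -24935 / 139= -179.39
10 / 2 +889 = 894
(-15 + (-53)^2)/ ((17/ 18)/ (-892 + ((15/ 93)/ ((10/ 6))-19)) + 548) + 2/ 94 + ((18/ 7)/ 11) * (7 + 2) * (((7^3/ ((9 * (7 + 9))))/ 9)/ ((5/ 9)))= 7052889218563/ 1152037738280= 6.12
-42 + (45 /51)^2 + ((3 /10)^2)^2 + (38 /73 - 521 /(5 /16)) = -360314145143 /210970000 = -1707.89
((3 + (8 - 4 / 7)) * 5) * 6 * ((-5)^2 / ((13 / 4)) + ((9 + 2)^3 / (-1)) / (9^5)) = 4297945810 / 1791153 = 2399.54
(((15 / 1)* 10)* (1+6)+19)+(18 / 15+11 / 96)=513751 / 480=1070.31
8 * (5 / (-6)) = -6.67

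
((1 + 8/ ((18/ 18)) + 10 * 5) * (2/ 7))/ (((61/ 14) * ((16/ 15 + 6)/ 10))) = 17700/ 3233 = 5.47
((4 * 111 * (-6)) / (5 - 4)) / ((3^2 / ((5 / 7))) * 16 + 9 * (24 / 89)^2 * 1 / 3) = -1465385 / 111014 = -13.20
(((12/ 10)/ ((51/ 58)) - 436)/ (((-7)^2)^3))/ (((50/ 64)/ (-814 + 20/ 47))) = 45205269504/ 11750193875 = 3.85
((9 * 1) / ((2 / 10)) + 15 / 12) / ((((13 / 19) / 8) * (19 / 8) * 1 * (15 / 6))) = 1184 / 13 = 91.08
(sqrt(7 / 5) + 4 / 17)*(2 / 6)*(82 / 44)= 82 / 561 + 41*sqrt(35) / 330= 0.88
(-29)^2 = 841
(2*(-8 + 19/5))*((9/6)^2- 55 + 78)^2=-214221/40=-5355.52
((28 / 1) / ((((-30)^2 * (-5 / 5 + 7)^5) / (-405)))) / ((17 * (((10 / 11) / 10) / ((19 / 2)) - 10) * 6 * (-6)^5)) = -1463 / 7154357944320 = -0.00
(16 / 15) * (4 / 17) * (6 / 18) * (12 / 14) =0.07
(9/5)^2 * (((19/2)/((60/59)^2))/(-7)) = -595251/140000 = -4.25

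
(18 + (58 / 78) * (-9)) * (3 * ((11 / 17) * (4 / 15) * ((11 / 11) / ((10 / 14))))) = 45276 / 5525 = 8.19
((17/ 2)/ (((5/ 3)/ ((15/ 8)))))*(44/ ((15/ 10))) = 561/ 2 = 280.50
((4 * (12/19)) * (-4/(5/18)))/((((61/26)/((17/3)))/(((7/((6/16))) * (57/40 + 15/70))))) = -2688.70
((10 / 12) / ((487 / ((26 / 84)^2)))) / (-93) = -845 / 479359944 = -0.00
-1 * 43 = -43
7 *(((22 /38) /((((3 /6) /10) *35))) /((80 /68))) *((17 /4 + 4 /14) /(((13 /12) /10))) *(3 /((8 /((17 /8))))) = 65.67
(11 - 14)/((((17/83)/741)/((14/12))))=-430521/34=-12662.38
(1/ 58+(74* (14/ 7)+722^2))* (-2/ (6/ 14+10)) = -211701399/ 2117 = -100000.66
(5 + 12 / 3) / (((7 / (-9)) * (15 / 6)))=-162 / 35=-4.63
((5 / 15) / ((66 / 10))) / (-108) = -5 / 10692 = -0.00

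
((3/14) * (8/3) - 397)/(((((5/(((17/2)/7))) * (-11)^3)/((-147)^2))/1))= 4160835/2662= 1563.05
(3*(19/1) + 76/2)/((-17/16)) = -1520/17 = -89.41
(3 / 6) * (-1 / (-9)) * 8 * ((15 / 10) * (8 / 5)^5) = 65536 / 9375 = 6.99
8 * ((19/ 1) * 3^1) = 456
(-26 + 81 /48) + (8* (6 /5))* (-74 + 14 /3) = -55193 /80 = -689.91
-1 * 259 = -259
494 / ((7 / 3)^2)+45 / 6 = 9627 / 98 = 98.23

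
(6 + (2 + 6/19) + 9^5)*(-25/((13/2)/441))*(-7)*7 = 1212361060050/247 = 4908344372.67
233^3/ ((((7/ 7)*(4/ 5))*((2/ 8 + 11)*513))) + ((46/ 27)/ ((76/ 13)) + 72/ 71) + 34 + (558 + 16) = 2195675075/ 655614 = 3349.04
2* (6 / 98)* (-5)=-30 / 49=-0.61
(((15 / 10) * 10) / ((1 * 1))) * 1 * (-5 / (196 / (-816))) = 15300 / 49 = 312.24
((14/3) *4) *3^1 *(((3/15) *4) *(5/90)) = 112/45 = 2.49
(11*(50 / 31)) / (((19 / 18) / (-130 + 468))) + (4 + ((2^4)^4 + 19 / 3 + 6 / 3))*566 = 65566368830 / 1767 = 37106037.82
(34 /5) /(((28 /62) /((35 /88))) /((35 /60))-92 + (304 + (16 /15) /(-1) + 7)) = 22134 /715709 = 0.03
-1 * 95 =-95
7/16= 0.44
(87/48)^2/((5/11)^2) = 101761/6400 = 15.90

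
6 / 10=3 / 5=0.60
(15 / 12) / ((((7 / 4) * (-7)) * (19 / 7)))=-5 / 133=-0.04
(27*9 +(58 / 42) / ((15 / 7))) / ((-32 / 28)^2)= 134309 / 720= 186.54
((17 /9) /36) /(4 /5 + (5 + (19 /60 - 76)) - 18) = -85 /142371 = -0.00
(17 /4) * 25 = 425 /4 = 106.25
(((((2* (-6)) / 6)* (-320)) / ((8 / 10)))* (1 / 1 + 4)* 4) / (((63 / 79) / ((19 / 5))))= 4803200 / 63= 76241.27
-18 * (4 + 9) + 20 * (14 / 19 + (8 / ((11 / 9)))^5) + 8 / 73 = 240067.17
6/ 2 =3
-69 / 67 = -1.03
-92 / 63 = -1.46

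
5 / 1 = 5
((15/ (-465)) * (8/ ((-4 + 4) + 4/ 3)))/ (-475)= 6/ 14725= 0.00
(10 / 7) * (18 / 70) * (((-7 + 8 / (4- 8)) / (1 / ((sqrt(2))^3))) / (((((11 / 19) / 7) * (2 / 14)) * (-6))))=1026 * sqrt(2) / 11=131.91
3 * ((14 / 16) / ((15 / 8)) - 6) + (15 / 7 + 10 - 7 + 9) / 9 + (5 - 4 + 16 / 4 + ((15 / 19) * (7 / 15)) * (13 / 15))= -3874 / 399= -9.71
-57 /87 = -19 /29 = -0.66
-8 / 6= -4 / 3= -1.33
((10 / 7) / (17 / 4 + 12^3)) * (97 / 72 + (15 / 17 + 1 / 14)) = 98575 / 51946713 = 0.00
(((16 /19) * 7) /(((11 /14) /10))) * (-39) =-611520 /209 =-2925.93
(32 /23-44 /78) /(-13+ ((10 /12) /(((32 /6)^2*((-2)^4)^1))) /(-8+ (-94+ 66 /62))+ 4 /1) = -6339837952 /68977917723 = -0.09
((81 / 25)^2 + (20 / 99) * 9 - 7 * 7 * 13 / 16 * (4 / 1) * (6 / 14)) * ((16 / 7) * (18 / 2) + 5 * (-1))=-167662819 / 192500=-870.98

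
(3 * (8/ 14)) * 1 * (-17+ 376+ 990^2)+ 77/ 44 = 47062081/ 28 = 1680788.61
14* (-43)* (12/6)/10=-602/5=-120.40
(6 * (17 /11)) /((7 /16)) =1632 /77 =21.19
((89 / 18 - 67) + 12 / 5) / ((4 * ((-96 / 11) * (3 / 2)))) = 59059 / 51840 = 1.14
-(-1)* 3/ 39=1/ 13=0.08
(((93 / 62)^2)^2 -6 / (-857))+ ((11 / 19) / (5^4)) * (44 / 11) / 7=5778871453 / 1139810000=5.07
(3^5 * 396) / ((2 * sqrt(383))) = 48114 * sqrt(383) / 383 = 2458.51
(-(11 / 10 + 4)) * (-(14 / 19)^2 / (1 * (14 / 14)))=4998 / 1805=2.77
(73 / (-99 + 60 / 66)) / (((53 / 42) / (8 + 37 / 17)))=-5834598 / 972179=-6.00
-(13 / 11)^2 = -169 / 121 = -1.40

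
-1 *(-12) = 12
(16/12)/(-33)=-4/99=-0.04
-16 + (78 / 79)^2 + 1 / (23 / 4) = -2131792 / 143543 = -14.85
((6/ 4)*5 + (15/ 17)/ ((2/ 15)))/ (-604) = -60/ 2567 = -0.02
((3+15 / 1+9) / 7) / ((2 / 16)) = 216 / 7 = 30.86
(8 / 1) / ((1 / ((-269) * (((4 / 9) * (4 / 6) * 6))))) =-34432 / 9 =-3825.78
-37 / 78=-0.47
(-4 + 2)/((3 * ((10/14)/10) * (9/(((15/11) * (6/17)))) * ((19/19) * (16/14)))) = -245/561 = -0.44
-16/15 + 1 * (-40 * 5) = -3016/15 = -201.07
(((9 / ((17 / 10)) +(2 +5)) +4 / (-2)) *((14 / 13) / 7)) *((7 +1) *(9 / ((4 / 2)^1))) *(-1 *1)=-12600 / 221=-57.01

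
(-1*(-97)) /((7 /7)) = 97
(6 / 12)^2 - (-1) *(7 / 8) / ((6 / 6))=1.12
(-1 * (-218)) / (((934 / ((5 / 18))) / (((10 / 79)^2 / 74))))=13625 / 970544151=0.00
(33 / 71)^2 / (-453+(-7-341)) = -121 / 448649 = -0.00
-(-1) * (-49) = -49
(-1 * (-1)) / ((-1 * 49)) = -0.02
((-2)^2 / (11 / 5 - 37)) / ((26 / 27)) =-0.12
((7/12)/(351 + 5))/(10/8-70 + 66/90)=-5/207548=-0.00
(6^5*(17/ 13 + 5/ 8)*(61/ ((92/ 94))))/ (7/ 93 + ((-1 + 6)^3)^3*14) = 26046115866/ 760347658343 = 0.03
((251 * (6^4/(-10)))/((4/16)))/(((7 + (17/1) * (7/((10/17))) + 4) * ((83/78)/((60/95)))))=-45107712/124583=-362.07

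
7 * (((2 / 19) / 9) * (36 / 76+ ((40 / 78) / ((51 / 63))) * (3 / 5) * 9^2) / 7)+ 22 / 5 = 1901032 / 398905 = 4.77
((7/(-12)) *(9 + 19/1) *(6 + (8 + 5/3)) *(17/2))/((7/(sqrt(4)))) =-5593/9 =-621.44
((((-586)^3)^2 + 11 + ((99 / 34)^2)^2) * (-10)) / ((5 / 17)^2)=-4681052696605428102.85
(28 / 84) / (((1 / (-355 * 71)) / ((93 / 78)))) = -781355 / 78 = -10017.37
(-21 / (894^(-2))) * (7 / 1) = -117487692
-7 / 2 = -3.50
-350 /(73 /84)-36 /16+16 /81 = -9574145 /23652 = -404.79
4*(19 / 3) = 25.33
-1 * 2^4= -16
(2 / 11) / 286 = 1 / 1573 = 0.00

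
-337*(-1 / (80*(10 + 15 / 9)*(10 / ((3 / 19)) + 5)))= 3033 / 574000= 0.01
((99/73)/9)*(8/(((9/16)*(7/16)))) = 22528/4599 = 4.90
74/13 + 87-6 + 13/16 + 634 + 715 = 298793/208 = 1436.50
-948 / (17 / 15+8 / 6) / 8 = -3555 / 74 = -48.04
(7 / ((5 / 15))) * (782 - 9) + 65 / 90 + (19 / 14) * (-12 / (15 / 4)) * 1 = 10224509 / 630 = 16229.38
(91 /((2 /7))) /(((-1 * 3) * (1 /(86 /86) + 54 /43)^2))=-20.86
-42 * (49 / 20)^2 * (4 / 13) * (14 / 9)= -120.67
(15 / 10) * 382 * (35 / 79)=20055 / 79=253.86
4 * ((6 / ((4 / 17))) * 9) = 918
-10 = -10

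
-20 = -20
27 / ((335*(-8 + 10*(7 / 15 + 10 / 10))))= 81 / 6700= 0.01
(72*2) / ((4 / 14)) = 504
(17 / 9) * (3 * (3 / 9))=17 / 9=1.89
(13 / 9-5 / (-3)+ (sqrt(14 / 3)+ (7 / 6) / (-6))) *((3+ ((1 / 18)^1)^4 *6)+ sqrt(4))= 87481 *sqrt(42) / 52488+ 3061835 / 209952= 25.38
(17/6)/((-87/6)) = -17/87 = -0.20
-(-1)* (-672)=-672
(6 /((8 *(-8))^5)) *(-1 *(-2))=-3 /268435456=-0.00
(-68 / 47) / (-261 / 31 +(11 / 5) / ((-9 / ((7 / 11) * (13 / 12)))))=1138320 / 6756767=0.17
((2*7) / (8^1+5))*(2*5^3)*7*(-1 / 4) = -471.15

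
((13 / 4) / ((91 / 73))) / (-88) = -73 / 2464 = -0.03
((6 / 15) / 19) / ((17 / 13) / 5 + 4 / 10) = 26 / 817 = 0.03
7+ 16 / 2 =15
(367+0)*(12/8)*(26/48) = 4771/16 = 298.19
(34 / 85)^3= 8 / 125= 0.06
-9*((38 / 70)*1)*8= -1368 / 35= -39.09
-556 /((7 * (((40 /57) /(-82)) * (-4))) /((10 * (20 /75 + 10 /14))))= -11152943 /490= -22761.11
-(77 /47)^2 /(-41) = 5929 /90569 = 0.07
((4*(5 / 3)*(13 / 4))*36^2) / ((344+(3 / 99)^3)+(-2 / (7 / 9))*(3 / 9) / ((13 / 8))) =91829097360 / 1123246963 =81.75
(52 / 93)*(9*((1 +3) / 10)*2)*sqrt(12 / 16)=312*sqrt(3) / 155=3.49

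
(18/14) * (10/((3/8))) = 240/7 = 34.29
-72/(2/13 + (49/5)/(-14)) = 9360/71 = 131.83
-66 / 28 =-33 / 14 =-2.36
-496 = -496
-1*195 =-195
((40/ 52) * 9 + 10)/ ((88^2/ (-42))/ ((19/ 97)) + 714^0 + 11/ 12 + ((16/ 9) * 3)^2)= -1053360/ 56701307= -0.02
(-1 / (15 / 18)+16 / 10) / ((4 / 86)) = 43 / 5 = 8.60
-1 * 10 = -10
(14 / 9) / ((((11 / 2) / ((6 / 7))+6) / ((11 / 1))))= 1.38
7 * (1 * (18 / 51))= 42 / 17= 2.47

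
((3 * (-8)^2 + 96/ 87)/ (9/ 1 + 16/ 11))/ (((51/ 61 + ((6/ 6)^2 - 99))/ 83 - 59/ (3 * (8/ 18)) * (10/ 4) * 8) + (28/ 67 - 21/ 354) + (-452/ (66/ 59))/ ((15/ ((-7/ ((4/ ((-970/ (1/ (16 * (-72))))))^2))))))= 5424605130560/ 4321803256103193645097721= 0.00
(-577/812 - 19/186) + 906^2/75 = 20660549417/1887900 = 10943.67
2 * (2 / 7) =4 / 7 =0.57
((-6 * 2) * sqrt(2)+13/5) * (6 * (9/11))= 702/55 - 648 * sqrt(2)/11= -70.55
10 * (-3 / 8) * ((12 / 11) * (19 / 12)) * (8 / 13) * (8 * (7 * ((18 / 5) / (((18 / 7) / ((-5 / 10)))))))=156.25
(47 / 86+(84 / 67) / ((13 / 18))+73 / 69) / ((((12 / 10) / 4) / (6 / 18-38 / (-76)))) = 9.28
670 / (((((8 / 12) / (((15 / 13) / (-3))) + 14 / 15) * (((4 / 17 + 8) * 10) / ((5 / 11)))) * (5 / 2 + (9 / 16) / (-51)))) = -96815 / 52129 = -1.86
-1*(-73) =73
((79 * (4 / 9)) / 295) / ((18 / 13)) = 2054 / 23895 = 0.09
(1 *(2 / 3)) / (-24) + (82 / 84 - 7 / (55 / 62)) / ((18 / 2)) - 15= -15.80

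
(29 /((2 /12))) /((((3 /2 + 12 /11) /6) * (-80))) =-957 /190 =-5.04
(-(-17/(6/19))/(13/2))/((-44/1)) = -323/1716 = -0.19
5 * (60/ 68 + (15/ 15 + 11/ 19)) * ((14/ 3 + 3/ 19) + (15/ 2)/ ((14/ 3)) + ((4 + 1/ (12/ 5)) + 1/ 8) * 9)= 200078975/ 343672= 582.18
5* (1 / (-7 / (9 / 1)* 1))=-45 / 7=-6.43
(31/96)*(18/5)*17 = 1581/80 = 19.76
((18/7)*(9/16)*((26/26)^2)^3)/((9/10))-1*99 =-2727/28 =-97.39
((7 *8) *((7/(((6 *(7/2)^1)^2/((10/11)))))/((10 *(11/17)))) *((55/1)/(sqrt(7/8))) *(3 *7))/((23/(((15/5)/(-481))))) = -1360 *sqrt(14)/121693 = -0.04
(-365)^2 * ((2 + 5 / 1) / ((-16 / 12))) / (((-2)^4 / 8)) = -349715.62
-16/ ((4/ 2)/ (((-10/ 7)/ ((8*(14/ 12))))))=60/ 49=1.22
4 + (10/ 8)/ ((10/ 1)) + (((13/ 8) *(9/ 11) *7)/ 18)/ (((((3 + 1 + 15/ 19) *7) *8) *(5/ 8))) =25429/ 6160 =4.13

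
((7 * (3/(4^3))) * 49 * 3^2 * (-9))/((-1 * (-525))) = -3969/1600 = -2.48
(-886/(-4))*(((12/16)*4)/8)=1329/16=83.06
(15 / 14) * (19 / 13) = 285 / 182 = 1.57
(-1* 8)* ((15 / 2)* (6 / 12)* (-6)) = 180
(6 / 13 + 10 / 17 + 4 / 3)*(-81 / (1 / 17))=-42660 / 13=-3281.54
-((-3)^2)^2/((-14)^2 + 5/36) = -2916/7061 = -0.41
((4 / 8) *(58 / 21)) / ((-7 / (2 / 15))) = -58 / 2205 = -0.03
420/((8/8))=420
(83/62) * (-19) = -1577/62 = -25.44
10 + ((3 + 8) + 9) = 30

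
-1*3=-3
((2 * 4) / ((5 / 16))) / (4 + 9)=128 / 65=1.97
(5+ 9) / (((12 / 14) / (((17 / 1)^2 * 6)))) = 28322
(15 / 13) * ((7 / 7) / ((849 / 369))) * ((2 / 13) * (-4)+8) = 177120 / 47827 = 3.70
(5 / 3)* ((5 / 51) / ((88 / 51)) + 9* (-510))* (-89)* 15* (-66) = -674033156.25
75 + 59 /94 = 7109 /94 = 75.63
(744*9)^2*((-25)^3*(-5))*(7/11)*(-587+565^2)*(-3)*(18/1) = -421900740491580000000/11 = -38354612771961818181.82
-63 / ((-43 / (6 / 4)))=189 / 86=2.20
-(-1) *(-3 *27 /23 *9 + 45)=306 /23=13.30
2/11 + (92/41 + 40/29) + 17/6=520939/78474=6.64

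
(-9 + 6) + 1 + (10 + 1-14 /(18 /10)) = 11 /9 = 1.22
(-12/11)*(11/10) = -6/5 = -1.20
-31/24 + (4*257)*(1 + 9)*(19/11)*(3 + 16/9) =67189057/792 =84834.67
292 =292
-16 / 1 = -16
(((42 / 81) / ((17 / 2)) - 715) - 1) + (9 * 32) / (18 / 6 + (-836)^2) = -229669261592 / 320794641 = -715.94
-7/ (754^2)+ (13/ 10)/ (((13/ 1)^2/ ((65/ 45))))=283943/ 25583220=0.01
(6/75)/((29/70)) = 28/145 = 0.19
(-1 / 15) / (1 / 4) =-4 / 15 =-0.27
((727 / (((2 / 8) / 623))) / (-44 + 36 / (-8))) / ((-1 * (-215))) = -3623368 / 20855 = -173.74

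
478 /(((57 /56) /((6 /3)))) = 53536 /57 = 939.23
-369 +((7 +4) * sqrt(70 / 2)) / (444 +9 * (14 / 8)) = -369 +44 * sqrt(35) / 1839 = -368.86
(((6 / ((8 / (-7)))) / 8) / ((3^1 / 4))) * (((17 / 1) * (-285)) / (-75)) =-2261 / 40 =-56.52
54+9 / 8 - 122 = -535 / 8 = -66.88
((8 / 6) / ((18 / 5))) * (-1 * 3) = -10 / 9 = -1.11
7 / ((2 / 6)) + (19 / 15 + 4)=394 / 15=26.27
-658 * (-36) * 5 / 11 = 118440 / 11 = 10767.27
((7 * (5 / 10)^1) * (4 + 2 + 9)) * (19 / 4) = 1995 / 8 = 249.38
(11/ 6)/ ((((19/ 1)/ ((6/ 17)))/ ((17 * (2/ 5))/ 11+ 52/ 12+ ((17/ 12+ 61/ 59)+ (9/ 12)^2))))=413521/ 1524560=0.27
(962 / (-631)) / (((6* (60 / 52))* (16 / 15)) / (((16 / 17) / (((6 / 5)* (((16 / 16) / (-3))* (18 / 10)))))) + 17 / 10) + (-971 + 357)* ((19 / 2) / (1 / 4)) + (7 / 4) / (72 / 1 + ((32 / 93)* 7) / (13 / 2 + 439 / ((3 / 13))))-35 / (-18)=-34776584371219120723 / 1490660661948768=-23329.65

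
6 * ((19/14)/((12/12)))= 57/7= 8.14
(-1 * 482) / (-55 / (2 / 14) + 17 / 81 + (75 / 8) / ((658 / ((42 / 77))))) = 1130343984 / 902357711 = 1.25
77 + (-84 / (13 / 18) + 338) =3883 / 13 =298.69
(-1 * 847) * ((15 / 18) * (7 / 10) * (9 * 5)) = -88935 / 4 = -22233.75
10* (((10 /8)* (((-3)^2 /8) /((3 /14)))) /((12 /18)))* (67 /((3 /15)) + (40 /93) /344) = 351663375 /10664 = 32976.69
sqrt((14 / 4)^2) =3.50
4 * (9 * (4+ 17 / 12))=195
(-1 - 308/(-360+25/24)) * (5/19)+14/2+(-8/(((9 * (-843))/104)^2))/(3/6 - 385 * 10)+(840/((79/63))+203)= 1008421774930530158431/1146147357489143013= 879.84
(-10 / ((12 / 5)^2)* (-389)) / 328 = 48625 / 23616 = 2.06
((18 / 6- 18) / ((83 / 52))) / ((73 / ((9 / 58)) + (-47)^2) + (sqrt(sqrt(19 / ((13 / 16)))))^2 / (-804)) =-4939549483050 / 1408366178062891- 705510 * sqrt(247) / 1408366178062891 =-0.00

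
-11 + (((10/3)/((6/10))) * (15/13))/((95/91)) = -277/57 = -4.86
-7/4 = -1.75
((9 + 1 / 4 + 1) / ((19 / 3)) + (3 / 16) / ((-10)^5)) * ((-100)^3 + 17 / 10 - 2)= -491999577599829 / 304000000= -1618419.66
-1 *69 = -69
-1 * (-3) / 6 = 1 / 2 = 0.50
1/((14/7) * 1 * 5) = 1/10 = 0.10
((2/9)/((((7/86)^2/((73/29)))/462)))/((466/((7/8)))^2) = 10393229/75570288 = 0.14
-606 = -606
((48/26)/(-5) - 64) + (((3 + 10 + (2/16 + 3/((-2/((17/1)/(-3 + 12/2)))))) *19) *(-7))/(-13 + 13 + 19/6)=-67241/260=-258.62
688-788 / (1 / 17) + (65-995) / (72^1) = -152651 / 12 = -12720.92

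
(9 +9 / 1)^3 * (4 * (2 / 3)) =15552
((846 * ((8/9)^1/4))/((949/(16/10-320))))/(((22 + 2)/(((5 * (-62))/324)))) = 579886/230607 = 2.51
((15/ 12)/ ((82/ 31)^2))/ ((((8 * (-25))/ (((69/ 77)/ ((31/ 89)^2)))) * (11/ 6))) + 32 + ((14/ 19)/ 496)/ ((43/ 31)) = 11910742340921/ 372240102080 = 32.00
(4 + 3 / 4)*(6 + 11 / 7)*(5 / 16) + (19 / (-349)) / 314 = 275878499 / 24547264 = 11.24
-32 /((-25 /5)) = 32 /5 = 6.40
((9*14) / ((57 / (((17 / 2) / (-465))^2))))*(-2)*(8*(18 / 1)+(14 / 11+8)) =-1136926 / 5021225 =-0.23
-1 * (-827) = 827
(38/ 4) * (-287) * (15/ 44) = -81795/ 88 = -929.49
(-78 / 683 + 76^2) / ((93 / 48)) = 63118880 / 21173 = 2981.10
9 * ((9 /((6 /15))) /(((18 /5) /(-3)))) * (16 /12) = -225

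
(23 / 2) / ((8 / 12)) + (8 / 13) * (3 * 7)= 1569 / 52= 30.17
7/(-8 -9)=-7/17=-0.41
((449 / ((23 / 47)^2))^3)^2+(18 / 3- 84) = 43442850031418602173.84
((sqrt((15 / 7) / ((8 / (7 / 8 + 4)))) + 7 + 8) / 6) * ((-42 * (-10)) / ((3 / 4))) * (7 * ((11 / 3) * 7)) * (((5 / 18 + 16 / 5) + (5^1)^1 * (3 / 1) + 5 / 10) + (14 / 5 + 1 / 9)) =530915 * sqrt(455) / 27 + 148656200 / 27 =5925222.37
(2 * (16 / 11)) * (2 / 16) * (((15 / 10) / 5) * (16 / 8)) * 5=12 / 11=1.09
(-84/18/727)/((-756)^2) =-1/89037144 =-0.00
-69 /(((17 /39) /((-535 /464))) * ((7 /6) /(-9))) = -38871495 /27608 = -1407.98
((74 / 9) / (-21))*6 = -148 / 63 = -2.35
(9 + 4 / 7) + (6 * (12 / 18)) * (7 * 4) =851 / 7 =121.57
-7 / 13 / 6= -7 / 78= -0.09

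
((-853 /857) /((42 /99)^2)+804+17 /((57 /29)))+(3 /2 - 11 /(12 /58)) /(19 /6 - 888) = 807.18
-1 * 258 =-258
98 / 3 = 32.67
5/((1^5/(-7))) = -35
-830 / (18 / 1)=-415 / 9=-46.11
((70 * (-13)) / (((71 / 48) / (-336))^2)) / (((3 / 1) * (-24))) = 3287531520 / 5041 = 652158.60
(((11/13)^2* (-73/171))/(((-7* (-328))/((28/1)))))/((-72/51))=150161/56873232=0.00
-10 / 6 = -5 / 3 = -1.67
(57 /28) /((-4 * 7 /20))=-285 /196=-1.45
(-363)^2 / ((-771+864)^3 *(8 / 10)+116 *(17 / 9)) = 0.20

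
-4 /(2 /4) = -8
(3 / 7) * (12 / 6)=6 / 7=0.86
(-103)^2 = 10609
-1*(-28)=28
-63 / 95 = -0.66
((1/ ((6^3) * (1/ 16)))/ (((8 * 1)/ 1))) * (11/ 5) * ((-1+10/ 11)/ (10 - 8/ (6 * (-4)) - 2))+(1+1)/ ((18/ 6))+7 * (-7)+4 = -199501/ 4500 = -44.33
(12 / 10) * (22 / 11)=12 / 5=2.40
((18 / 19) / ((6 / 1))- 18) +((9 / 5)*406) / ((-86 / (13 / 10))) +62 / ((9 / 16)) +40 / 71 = 2137757159 / 26103150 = 81.90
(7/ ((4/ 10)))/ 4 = 35/ 8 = 4.38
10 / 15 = 2 / 3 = 0.67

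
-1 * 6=-6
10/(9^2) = 10/81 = 0.12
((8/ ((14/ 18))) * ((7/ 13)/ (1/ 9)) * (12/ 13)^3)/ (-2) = -559872/ 28561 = -19.60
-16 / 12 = -4 / 3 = -1.33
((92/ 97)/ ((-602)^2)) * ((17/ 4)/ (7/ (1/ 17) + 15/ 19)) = 7429/ 80008655888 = 0.00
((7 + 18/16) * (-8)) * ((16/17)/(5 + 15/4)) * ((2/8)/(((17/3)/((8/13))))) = -0.19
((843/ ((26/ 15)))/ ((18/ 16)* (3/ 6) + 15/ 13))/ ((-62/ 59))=-994740/ 3689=-269.65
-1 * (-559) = 559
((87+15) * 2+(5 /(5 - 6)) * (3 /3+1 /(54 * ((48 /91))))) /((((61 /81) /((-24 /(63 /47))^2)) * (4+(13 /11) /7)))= 25045125094 /1233603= 20302.42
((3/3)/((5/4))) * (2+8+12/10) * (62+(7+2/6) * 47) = 54656/15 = 3643.73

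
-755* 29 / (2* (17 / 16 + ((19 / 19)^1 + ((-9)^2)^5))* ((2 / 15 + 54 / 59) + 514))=-171100 / 28067798552497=-0.00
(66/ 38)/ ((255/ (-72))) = -792/ 1615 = -0.49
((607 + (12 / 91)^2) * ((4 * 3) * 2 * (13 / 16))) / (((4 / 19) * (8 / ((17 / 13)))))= 4870882959 / 529984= 9190.62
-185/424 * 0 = 0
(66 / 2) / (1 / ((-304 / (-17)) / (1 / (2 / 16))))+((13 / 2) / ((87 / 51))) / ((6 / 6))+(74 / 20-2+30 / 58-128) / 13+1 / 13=2178303 / 32045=67.98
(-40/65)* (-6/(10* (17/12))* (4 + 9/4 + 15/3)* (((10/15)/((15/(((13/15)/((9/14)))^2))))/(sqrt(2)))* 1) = 20384* sqrt(2)/172125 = 0.17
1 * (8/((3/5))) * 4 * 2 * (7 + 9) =5120/3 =1706.67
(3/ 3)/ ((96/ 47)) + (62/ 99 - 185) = -582545/ 3168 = -183.88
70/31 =2.26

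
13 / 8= 1.62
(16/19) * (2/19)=32/361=0.09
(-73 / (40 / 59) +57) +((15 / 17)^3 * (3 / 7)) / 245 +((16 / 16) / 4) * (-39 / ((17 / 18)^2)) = -4152541453 / 67406360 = -61.60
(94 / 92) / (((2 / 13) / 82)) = 25051 / 46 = 544.59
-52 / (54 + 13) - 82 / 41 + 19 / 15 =-1517 / 1005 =-1.51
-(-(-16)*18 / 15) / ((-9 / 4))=128 / 15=8.53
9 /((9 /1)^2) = 1 /9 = 0.11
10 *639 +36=6426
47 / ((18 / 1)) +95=1757 / 18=97.61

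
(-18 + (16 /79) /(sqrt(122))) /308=-9 /154 + 2* sqrt(122) /371063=-0.06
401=401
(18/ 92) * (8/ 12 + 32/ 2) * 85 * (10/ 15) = 4250/ 23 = 184.78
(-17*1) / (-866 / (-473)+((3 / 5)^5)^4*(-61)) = -766849517822265625 / 82487591610459197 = -9.30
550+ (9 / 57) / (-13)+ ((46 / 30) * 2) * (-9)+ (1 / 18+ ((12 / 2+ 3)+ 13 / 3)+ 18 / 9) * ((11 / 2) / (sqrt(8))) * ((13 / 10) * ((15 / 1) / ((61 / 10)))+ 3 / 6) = 1374197 * sqrt(2) / 17568+ 645149 / 1235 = 633.01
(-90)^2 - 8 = 8092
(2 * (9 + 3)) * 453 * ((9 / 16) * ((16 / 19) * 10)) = 978480 / 19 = 51498.95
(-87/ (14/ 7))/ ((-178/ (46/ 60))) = 667/ 3560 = 0.19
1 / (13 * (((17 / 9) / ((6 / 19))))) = 54 / 4199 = 0.01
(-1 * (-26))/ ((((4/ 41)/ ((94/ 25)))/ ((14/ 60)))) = 175357/ 750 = 233.81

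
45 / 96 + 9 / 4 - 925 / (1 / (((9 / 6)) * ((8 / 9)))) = -118139 / 96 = -1230.61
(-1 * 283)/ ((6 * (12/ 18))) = -70.75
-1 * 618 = -618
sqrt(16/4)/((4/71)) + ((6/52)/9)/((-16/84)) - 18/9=3477/104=33.43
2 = 2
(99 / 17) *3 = 297 / 17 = 17.47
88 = 88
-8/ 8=-1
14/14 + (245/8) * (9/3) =743/8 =92.88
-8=-8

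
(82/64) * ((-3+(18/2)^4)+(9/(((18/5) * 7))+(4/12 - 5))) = 11285455/1344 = 8396.92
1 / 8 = 0.12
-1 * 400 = -400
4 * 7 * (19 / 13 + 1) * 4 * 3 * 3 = 32256 / 13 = 2481.23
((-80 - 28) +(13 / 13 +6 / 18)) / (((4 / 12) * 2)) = -160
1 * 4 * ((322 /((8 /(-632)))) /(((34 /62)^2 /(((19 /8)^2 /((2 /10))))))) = -22062440995 /2312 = -9542578.29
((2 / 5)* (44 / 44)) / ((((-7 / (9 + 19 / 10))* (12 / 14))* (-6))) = 109 / 900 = 0.12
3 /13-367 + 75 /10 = -9341 /26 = -359.27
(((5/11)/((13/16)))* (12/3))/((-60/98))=-3.66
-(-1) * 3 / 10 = 3 / 10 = 0.30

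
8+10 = 18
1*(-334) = -334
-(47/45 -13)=538/45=11.96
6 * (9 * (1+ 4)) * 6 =1620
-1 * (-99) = 99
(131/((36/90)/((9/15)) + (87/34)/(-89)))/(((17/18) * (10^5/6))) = 944379/72387500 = 0.01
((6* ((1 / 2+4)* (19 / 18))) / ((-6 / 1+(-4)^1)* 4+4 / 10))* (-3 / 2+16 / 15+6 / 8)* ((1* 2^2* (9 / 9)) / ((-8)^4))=-361 / 1622016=-0.00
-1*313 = -313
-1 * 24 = -24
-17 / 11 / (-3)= 17 / 33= 0.52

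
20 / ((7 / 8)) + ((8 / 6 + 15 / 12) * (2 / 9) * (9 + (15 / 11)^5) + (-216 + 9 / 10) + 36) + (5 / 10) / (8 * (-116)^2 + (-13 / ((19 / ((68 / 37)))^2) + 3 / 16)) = -4271336616688832181677 / 28788536290907840370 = -148.37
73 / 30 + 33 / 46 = 3.15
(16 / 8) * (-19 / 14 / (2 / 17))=-323 / 14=-23.07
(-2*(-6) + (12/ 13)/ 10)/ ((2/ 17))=102.78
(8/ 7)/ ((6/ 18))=24/ 7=3.43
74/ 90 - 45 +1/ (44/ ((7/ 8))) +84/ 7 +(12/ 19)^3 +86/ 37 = -118915887923/ 4019922720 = -29.58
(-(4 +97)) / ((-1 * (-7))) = -101 / 7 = -14.43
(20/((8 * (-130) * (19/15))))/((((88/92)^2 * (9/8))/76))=-5290/4719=-1.12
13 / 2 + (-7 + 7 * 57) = 398.50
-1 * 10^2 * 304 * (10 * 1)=-304000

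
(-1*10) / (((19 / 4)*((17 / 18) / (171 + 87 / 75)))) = -383.76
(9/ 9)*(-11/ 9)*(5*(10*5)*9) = -2750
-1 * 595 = -595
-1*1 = -1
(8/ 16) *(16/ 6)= 4/ 3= 1.33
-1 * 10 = -10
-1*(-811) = 811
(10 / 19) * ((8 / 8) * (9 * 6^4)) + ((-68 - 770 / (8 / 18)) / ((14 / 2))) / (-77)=125806339 / 20482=6142.29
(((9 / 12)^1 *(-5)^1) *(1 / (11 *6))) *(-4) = 5 / 22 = 0.23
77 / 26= 2.96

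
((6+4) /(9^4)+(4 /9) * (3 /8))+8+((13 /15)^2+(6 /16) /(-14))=163362637 /18370800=8.89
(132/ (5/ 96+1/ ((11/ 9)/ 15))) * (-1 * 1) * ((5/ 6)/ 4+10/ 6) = -52272/ 2603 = -20.08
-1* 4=-4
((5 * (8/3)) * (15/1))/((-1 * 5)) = -40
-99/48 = -33/16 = -2.06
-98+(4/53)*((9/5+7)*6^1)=-24914/265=-94.02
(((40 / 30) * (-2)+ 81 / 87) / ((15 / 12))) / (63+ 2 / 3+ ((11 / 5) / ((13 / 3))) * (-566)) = 7852 / 1264951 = 0.01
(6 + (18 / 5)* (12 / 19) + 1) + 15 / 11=11116 / 1045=10.64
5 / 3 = 1.67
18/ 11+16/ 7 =302/ 77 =3.92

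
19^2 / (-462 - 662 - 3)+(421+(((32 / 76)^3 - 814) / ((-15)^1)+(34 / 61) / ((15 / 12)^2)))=16809000430616 / 35365175475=475.30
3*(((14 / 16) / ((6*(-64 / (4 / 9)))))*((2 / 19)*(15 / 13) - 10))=2135 / 71136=0.03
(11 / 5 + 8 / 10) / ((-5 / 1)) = -3 / 5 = -0.60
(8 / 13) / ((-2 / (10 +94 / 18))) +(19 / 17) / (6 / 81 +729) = -183325439 / 39153465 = -4.68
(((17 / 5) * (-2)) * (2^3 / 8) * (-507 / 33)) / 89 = 5746 / 4895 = 1.17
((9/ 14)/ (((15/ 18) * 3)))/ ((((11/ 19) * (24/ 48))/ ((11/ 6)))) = 57/ 35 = 1.63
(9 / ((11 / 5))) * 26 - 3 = 1137 / 11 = 103.36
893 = 893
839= 839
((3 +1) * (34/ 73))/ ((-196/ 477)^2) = 3867993/ 350546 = 11.03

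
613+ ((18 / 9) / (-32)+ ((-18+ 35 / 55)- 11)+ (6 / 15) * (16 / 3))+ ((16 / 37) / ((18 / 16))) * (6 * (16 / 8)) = 19253373 / 32560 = 591.32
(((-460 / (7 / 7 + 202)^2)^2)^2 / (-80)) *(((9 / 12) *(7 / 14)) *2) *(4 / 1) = -1679046000 / 2883821021683985761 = -0.00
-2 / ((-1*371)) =2 / 371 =0.01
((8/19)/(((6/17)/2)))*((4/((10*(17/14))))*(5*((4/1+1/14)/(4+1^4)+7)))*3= 8752/95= 92.13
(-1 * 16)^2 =256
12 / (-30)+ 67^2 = 22443 / 5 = 4488.60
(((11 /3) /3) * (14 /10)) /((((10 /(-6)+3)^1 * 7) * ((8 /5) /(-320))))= -110 /3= -36.67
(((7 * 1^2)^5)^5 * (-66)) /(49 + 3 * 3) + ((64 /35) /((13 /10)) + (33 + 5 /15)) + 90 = -12081687194552659790382697 /7917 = -1526043601686580749069.43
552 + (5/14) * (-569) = 4883/14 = 348.79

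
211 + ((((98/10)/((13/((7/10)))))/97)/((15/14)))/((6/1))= 598662151/2837250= 211.00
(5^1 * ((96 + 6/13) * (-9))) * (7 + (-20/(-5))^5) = -58179330/13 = -4475333.08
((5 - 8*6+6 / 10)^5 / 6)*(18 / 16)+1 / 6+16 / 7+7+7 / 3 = -1124108969559 / 43750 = -25693919.30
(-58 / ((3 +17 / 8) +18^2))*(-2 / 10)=464 / 13165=0.04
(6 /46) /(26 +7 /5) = 15 /3151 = 0.00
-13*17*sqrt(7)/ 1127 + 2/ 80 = 1/ 40 - 221*sqrt(7)/ 1127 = -0.49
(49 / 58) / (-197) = -49 / 11426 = -0.00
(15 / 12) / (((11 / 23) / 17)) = 1955 / 44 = 44.43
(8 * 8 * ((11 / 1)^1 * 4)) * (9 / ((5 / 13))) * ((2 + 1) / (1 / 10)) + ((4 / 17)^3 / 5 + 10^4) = 48806528144 / 24565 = 1986832.00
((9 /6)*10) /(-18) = -5 /6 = -0.83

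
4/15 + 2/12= 13/30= 0.43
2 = 2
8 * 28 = 224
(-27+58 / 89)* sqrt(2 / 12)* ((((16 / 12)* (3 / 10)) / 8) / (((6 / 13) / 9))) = -6097* sqrt(6) / 1424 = -10.49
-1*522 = -522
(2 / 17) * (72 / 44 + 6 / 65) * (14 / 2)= 17304 / 12155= 1.42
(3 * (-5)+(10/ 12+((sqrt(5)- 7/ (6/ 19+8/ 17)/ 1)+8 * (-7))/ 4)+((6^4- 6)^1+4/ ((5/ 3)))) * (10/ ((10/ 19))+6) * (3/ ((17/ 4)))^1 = 75 * sqrt(5)/ 17+5656765/ 254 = 22280.59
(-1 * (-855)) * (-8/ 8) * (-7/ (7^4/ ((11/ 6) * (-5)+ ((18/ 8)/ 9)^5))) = -8024745/ 351232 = -22.85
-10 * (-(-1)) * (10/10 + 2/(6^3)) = -545/54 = -10.09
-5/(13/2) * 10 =-100/13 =-7.69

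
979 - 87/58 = 1955/2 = 977.50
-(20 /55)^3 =-0.05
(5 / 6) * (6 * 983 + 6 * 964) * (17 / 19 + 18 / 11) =468165 / 19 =24640.26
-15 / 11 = -1.36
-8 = -8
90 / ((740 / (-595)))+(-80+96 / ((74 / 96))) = -2059 / 74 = -27.82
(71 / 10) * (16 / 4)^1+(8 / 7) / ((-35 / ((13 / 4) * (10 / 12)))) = 20809 / 735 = 28.31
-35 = -35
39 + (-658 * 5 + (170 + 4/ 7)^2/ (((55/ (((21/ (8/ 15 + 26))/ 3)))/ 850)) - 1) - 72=115300.68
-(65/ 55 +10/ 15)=-61/ 33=-1.85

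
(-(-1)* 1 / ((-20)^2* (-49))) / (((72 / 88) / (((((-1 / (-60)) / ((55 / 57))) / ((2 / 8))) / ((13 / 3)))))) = -19 / 19110000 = -0.00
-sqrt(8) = -2 *sqrt(2) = -2.83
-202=-202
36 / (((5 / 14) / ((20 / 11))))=2016 / 11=183.27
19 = 19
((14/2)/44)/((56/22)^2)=11/448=0.02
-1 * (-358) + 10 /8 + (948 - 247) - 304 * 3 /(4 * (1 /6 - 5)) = 128461 /116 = 1107.42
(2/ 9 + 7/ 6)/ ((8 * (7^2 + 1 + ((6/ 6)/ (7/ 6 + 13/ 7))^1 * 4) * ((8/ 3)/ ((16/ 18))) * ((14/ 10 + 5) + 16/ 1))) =15875/ 315366912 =0.00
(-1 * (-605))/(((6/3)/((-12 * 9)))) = -32670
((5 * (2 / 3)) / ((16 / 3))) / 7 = 5 / 56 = 0.09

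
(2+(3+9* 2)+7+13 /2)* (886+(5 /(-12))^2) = 9315457 /288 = 32345.34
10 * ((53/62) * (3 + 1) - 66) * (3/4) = -14550/31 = -469.35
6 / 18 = 1 / 3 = 0.33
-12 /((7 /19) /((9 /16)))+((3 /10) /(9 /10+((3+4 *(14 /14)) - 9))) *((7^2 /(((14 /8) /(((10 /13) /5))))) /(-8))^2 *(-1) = -949551 /52052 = -18.24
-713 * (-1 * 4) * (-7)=-19964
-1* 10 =-10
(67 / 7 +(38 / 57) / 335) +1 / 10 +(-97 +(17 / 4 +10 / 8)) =-115130 / 1407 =-81.83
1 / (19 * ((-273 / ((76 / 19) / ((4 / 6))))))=-2 / 1729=-0.00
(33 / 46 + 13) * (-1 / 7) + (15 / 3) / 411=-257731 / 132342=-1.95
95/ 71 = 1.34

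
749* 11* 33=271887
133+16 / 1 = 149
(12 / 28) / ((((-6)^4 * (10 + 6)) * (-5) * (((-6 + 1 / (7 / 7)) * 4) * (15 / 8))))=1 / 9072000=0.00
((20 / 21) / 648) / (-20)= -1 / 13608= -0.00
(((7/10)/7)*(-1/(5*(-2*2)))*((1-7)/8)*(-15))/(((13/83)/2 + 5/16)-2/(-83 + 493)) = 30627/210134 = 0.15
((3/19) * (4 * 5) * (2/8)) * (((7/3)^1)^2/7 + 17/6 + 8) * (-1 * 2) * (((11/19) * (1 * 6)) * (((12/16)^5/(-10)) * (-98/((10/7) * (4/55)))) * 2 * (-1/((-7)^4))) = 323433/272384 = 1.19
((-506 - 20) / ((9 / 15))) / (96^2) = -1315 / 13824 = -0.10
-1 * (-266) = 266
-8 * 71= -568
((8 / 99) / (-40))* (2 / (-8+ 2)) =1 / 1485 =0.00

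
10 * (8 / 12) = 20 / 3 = 6.67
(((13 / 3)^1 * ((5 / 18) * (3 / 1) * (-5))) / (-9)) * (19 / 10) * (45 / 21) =6175 / 756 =8.17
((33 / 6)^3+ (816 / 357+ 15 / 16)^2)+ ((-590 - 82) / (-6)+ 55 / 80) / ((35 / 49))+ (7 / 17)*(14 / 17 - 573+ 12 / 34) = 1795748261 / 18126080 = 99.07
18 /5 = 3.60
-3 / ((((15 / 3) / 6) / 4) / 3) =-43.20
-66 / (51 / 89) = -1958 / 17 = -115.18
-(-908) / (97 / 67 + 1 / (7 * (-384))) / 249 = 54509056 / 21635527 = 2.52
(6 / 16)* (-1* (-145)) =435 / 8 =54.38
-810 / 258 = -135 / 43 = -3.14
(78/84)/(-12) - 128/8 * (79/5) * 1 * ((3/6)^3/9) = -9043/2520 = -3.59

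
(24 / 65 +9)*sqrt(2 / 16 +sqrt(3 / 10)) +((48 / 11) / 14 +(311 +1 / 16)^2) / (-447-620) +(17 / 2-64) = -3074651949 / 21032704 +609*sqrt(50 +40*sqrt(30)) / 1300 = -138.50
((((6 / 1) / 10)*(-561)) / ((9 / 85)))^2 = 10106041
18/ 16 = 9/ 8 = 1.12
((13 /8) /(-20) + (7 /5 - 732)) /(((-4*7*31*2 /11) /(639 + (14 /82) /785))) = 13224070462889 /4469852800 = 2958.50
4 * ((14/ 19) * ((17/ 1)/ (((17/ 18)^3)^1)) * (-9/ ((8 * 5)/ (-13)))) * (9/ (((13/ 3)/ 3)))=29760696/ 27455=1083.98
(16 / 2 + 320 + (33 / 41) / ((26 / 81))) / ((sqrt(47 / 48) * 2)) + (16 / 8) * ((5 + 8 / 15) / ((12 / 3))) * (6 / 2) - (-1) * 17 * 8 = 1443 / 10 + 352321 * sqrt(141) / 25051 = 311.30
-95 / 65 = -19 / 13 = -1.46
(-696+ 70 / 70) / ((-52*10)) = 139 / 104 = 1.34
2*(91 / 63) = 26 / 9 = 2.89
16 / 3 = 5.33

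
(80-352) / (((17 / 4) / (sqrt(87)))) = -64 * sqrt(87) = -596.95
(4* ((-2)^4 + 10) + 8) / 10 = 56 / 5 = 11.20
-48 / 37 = -1.30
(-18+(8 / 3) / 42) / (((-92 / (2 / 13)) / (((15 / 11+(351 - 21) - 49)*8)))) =14039120 / 207207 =67.75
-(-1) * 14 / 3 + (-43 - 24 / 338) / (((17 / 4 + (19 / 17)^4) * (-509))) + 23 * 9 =35346296839181 / 166978889961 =211.68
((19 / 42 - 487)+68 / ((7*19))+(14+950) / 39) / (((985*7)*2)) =-1595239 / 47685820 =-0.03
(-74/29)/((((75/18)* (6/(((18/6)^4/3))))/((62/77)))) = -123876/55825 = -2.22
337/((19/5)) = 1685/19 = 88.68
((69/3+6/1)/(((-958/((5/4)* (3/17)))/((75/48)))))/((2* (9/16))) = -0.01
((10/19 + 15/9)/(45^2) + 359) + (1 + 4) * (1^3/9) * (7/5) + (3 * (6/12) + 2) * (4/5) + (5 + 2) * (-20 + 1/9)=5156188/23085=223.36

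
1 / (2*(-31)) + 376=23311 / 62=375.98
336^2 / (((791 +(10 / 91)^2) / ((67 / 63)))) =994249984 / 6550371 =151.79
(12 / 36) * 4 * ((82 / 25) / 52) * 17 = 1.43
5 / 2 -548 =-1091 / 2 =-545.50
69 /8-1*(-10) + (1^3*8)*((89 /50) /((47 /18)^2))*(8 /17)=147266941 /7510600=19.61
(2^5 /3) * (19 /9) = 608 /27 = 22.52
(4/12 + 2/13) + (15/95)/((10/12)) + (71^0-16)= -53068/3705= -14.32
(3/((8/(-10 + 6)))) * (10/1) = -15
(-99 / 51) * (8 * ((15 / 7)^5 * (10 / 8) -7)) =-219534414 / 285719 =-768.36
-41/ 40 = -1.02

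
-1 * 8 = -8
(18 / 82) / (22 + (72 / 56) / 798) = 16758 / 1679647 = 0.01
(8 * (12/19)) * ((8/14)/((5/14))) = 768/95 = 8.08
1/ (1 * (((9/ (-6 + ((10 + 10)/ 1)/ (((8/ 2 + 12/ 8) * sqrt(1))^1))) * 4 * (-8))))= 13/ 1584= 0.01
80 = 80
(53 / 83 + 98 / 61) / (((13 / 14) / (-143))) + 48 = -1507494 / 5063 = -297.75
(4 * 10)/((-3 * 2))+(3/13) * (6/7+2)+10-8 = -1094/273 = -4.01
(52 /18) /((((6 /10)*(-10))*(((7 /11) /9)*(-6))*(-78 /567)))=-33 /4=-8.25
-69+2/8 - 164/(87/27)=-119.65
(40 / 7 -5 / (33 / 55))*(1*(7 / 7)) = -55 / 21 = -2.62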